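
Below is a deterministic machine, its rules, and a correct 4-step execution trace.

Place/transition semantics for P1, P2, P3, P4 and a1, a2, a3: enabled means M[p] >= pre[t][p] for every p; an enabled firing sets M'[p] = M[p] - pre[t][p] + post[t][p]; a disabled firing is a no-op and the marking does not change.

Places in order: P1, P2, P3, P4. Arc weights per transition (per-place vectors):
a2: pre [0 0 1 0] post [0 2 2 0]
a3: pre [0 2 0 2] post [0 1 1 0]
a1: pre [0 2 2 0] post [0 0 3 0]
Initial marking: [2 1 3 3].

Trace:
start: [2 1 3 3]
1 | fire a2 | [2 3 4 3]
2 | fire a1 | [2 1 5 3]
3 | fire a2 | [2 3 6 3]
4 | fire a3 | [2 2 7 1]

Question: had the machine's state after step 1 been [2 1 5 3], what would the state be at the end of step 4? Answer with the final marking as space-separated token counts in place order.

state after step 1 := [2 1 5 3]
2 | fire a1 | [2 1 5 3]
3 | fire a2 | [2 3 6 3]
4 | fire a3 | [2 2 7 1]

2 2 7 1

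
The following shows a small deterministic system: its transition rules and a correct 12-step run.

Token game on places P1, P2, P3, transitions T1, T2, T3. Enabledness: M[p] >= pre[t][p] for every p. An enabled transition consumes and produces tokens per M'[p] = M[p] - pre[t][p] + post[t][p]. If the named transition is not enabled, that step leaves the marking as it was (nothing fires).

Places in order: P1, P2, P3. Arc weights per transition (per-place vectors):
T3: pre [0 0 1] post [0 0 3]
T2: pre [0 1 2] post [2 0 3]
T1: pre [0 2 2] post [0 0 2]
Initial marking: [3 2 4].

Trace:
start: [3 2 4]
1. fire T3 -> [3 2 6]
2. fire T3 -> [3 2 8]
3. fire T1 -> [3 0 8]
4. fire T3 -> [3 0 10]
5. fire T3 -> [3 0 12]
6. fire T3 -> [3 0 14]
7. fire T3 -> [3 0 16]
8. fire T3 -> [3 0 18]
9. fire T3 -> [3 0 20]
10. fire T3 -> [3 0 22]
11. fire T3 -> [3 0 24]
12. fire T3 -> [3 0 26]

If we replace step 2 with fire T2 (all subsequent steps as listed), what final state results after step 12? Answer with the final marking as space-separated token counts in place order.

5 1 25

(re-executing from step 2 with the substitution; state before step 2: [3 2 6])
2. fire T2 -> [5 1 7]
3. fire T1 -> [5 1 7]
4. fire T3 -> [5 1 9]
5. fire T3 -> [5 1 11]
6. fire T3 -> [5 1 13]
7. fire T3 -> [5 1 15]
8. fire T3 -> [5 1 17]
9. fire T3 -> [5 1 19]
10. fire T3 -> [5 1 21]
11. fire T3 -> [5 1 23]
12. fire T3 -> [5 1 25]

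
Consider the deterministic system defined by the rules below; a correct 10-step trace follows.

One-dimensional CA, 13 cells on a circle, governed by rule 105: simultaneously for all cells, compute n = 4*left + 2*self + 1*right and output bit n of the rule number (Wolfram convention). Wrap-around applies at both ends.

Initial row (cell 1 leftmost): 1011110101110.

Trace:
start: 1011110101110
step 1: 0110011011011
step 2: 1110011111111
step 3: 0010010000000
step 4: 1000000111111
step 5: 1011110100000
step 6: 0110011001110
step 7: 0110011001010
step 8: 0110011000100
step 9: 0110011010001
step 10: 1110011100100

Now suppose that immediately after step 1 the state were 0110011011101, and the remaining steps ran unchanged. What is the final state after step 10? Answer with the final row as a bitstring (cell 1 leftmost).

1010011001101

state after step 1 := 0110011011101
step 2: 1110011110110
step 3: 1010010011111
step 4: 1100000010000
step 5: 1101111000110
step 6: 1111001010111
step 7: 0001000101100
step 8: 1100010011101
step 9: 0101000010111
step 10: 1010011001101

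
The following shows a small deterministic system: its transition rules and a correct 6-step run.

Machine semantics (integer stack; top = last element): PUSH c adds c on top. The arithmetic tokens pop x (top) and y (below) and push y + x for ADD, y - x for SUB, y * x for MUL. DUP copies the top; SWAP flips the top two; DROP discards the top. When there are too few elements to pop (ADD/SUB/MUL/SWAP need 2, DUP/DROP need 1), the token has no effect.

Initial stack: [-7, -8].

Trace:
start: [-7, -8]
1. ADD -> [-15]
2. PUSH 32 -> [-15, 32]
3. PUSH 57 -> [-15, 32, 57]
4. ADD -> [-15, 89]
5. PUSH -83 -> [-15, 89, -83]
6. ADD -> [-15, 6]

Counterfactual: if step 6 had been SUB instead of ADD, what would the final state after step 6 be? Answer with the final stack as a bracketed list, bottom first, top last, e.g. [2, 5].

(re-executing from step 6 with the substitution; state before step 6: [-15, 89, -83])
6. SUB -> [-15, 172]

[-15, 172]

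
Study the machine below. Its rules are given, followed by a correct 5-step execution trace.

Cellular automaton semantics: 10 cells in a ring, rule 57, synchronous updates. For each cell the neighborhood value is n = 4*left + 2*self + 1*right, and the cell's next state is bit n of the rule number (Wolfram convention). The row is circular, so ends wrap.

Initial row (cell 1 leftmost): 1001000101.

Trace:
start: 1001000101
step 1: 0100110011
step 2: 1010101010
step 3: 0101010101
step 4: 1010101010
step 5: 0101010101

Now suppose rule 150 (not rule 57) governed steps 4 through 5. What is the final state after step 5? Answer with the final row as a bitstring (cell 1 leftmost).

0101010101

(re-executing steps 4..5 under rule 150; state before step 4: 0101010101)
step 4: 0101010101
step 5: 0101010101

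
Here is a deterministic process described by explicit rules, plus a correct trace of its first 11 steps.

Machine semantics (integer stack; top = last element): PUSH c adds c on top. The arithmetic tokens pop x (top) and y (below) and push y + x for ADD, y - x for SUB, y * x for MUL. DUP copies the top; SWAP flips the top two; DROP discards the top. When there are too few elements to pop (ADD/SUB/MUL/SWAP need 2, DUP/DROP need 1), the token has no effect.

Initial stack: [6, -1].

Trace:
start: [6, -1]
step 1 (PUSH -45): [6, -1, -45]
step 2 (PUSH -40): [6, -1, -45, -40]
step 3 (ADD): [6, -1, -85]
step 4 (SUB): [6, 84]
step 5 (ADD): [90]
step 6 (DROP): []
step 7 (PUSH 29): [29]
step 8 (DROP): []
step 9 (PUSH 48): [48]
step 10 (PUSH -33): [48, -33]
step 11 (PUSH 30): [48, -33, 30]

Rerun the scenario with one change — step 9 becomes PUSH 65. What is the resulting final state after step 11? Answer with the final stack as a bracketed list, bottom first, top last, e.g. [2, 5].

[65, -33, 30]

(re-executing from step 9 with the substitution; state before step 9: [])
step 9 (PUSH 65): [65]
step 10 (PUSH -33): [65, -33]
step 11 (PUSH 30): [65, -33, 30]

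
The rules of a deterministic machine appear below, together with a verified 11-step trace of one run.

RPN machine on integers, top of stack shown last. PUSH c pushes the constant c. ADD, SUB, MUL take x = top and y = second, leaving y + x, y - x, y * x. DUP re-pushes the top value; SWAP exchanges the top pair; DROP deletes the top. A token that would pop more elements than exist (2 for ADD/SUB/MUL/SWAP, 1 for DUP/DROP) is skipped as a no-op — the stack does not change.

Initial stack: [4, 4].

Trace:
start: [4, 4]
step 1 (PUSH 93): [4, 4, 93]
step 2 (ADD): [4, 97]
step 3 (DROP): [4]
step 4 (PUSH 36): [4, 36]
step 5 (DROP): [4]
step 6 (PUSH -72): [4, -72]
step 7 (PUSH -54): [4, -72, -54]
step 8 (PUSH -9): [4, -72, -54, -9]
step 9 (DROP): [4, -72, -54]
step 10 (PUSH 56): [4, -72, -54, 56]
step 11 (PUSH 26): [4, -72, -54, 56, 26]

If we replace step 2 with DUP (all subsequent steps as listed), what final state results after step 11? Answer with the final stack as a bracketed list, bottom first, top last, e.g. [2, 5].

[4, 4, 93, -72, -54, 56, 26]

(re-executing from step 2 with the substitution; state before step 2: [4, 4, 93])
step 2 (DUP): [4, 4, 93, 93]
step 3 (DROP): [4, 4, 93]
step 4 (PUSH 36): [4, 4, 93, 36]
step 5 (DROP): [4, 4, 93]
step 6 (PUSH -72): [4, 4, 93, -72]
step 7 (PUSH -54): [4, 4, 93, -72, -54]
step 8 (PUSH -9): [4, 4, 93, -72, -54, -9]
step 9 (DROP): [4, 4, 93, -72, -54]
step 10 (PUSH 56): [4, 4, 93, -72, -54, 56]
step 11 (PUSH 26): [4, 4, 93, -72, -54, 56, 26]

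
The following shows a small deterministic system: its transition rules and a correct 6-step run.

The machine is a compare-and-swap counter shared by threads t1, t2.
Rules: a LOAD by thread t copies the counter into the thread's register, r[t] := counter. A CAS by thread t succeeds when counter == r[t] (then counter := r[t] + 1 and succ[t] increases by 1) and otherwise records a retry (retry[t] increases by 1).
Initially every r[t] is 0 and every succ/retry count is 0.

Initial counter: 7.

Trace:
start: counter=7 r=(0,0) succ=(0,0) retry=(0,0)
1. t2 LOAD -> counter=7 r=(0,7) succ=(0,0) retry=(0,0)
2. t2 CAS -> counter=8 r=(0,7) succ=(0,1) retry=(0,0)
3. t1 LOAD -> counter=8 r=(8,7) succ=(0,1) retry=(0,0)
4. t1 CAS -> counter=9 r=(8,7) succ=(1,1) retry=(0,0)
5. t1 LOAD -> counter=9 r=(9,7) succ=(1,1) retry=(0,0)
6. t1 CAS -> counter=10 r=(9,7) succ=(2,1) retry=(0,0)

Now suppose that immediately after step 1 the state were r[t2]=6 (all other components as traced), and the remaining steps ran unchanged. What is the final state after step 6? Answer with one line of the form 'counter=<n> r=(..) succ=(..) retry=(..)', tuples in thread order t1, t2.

counter=9 r=(8,6) succ=(2,0) retry=(0,1)

state after step 1 := counter=7 r=(0,6) succ=(0,0) retry=(0,0)
2. t2 CAS -> counter=7 r=(0,6) succ=(0,0) retry=(0,1)
3. t1 LOAD -> counter=7 r=(7,6) succ=(0,0) retry=(0,1)
4. t1 CAS -> counter=8 r=(7,6) succ=(1,0) retry=(0,1)
5. t1 LOAD -> counter=8 r=(8,6) succ=(1,0) retry=(0,1)
6. t1 CAS -> counter=9 r=(8,6) succ=(2,0) retry=(0,1)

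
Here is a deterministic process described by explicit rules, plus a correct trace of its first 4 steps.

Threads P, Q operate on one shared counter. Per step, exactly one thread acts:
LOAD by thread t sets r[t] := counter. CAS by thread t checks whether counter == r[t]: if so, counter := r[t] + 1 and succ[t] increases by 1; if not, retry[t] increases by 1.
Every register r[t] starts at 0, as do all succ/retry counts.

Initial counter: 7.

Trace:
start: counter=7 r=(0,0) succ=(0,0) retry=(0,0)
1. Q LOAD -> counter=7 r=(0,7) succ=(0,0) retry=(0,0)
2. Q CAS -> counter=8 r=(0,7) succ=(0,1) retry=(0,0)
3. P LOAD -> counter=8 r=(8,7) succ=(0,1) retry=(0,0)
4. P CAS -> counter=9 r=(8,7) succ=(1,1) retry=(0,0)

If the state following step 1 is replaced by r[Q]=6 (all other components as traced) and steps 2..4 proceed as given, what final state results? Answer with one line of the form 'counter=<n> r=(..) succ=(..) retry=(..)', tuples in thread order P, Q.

state after step 1 := counter=7 r=(0,6) succ=(0,0) retry=(0,0)
2. Q CAS -> counter=7 r=(0,6) succ=(0,0) retry=(0,1)
3. P LOAD -> counter=7 r=(7,6) succ=(0,0) retry=(0,1)
4. P CAS -> counter=8 r=(7,6) succ=(1,0) retry=(0,1)

counter=8 r=(7,6) succ=(1,0) retry=(0,1)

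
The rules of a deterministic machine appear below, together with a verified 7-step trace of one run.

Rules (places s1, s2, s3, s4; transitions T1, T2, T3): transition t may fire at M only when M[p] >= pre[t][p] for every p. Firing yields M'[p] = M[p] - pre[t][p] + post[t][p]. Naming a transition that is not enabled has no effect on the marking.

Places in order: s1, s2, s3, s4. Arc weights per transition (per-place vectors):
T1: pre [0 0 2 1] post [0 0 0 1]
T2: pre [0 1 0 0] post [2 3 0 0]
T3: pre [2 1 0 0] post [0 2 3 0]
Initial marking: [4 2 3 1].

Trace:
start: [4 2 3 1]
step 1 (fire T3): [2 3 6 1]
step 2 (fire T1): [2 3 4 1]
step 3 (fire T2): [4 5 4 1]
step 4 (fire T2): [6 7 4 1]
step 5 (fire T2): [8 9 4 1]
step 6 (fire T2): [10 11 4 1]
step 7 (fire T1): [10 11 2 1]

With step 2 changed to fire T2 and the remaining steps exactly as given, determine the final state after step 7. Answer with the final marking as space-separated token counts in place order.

(re-executing from step 2 with the substitution; state before step 2: [2 3 6 1])
step 2 (fire T2): [4 5 6 1]
step 3 (fire T2): [6 7 6 1]
step 4 (fire T2): [8 9 6 1]
step 5 (fire T2): [10 11 6 1]
step 6 (fire T2): [12 13 6 1]
step 7 (fire T1): [12 13 4 1]

12 13 4 1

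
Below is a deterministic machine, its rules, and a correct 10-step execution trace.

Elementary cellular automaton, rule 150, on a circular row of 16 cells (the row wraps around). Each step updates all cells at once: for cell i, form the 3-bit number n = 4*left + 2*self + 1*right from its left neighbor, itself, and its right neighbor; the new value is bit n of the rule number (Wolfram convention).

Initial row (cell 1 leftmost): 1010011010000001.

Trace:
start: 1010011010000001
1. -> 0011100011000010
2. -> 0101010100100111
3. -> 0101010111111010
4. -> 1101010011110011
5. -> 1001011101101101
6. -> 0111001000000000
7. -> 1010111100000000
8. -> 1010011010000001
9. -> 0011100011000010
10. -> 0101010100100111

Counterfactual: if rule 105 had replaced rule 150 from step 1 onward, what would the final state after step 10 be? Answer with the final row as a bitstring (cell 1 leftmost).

(re-executing steps 1..10 under rule 105; state before step 1: 1010011010000001)
1. -> 1100011100111101
2. -> 0101010100100111
3. -> 1010101000000101
4. -> 1101010011110011
5. -> 0110100010010010
6. -> 0111001000000000
7. -> 0101000011111111
8. -> 1010011010000001
9. -> 1100011100111101
10. -> 0101010100100111

0101010100100111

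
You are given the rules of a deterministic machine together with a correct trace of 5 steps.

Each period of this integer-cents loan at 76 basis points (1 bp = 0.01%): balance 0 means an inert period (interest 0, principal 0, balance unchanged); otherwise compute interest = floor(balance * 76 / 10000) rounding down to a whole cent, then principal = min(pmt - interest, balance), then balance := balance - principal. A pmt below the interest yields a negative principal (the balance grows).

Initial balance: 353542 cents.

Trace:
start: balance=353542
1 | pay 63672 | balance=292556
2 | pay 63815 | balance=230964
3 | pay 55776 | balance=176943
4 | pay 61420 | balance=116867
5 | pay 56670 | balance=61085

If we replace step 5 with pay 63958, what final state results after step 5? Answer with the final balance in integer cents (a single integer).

53797

(re-executing from step 5 with the substitution; state before step 5: balance=116867)
5 | pay 63958 | balance=53797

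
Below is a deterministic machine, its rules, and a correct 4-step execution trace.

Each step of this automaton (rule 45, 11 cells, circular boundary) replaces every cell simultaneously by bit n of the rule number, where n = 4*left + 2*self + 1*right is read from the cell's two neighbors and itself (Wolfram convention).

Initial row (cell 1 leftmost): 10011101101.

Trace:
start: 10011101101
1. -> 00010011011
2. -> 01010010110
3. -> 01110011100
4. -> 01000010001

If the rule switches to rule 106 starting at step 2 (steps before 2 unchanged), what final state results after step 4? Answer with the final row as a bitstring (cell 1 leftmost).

(re-executing steps 2..4 under rule 106; state before step 2: 00010011011)
2. -> 00100111111
3. -> 01001100001
4. -> 10011100010

10011100010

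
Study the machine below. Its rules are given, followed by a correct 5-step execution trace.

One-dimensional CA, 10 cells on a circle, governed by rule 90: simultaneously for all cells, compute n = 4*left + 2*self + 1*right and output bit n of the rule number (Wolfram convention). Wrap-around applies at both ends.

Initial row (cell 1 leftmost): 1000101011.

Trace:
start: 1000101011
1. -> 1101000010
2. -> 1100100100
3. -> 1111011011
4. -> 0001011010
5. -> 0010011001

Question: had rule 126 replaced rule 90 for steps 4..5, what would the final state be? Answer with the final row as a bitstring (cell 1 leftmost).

(re-executing steps 4..5 under rule 126; state before step 4: 1111011011)
4. -> 0001111110
5. -> 0011000011

0011000011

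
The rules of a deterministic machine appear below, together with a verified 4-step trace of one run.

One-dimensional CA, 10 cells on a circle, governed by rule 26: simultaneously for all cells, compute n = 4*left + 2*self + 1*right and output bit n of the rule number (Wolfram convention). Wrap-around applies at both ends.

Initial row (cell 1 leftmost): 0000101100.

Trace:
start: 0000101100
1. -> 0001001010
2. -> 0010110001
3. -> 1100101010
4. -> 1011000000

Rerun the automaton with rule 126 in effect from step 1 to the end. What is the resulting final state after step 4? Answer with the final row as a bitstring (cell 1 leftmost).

0000111100

(re-executing steps 1..4 under rule 126; state before step 1: 0000101100)
1. -> 0001111110
2. -> 0011000011
3. -> 1111100111
4. -> 0000111100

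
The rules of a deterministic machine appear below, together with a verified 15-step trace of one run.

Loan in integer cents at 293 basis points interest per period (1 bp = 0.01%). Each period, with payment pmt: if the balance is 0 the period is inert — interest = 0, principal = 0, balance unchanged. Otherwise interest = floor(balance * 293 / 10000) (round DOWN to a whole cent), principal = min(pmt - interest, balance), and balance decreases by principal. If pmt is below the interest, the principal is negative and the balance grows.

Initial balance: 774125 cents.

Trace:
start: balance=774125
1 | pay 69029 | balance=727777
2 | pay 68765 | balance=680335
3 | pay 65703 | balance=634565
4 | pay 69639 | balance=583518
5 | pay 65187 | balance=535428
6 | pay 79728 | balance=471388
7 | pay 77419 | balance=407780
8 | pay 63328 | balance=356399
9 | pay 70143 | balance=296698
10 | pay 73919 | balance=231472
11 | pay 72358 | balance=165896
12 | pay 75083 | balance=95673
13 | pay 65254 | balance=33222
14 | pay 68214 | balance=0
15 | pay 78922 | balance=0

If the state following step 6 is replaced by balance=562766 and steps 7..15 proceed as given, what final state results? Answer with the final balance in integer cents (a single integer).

state after step 6 := balance=562766
7 | pay 77419 | balance=501836
8 | pay 63328 | balance=453211
9 | pay 70143 | balance=396347
10 | pay 73919 | balance=334040
11 | pay 72358 | balance=271469
12 | pay 75083 | balance=204340
13 | pay 65254 | balance=145073
14 | pay 68214 | balance=81109
15 | pay 78922 | balance=4563

4563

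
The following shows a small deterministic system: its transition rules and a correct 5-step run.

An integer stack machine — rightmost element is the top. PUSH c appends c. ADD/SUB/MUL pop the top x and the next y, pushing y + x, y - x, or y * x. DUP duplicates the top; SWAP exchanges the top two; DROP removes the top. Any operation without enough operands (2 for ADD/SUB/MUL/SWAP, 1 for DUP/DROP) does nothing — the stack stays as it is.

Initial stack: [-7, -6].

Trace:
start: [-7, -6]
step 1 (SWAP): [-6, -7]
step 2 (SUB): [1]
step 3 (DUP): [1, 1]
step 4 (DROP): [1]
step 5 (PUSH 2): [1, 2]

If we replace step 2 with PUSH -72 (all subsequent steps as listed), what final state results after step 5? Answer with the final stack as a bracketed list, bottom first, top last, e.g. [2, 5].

[-6, -7, -72, 2]

(re-executing from step 2 with the substitution; state before step 2: [-6, -7])
step 2 (PUSH -72): [-6, -7, -72]
step 3 (DUP): [-6, -7, -72, -72]
step 4 (DROP): [-6, -7, -72]
step 5 (PUSH 2): [-6, -7, -72, 2]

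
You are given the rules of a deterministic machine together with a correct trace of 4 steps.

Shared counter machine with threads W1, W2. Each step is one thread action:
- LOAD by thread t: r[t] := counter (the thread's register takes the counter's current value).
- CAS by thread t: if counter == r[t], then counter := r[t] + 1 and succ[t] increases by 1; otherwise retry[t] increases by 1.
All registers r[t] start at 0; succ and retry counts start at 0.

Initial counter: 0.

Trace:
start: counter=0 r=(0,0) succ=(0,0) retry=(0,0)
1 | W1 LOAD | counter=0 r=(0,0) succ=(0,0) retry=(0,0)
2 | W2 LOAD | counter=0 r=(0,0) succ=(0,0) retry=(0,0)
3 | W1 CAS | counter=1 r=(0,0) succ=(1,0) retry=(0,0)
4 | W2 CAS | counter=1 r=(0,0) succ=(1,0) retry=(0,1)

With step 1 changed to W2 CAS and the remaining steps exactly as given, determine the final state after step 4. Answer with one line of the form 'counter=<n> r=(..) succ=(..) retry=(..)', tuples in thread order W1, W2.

(re-executing from step 1 with the substitution; state before step 1: counter=0 r=(0,0) succ=(0,0) retry=(0,0))
1 | W2 CAS | counter=1 r=(0,0) succ=(0,1) retry=(0,0)
2 | W2 LOAD | counter=1 r=(0,1) succ=(0,1) retry=(0,0)
3 | W1 CAS | counter=1 r=(0,1) succ=(0,1) retry=(1,0)
4 | W2 CAS | counter=2 r=(0,1) succ=(0,2) retry=(1,0)

counter=2 r=(0,1) succ=(0,2) retry=(1,0)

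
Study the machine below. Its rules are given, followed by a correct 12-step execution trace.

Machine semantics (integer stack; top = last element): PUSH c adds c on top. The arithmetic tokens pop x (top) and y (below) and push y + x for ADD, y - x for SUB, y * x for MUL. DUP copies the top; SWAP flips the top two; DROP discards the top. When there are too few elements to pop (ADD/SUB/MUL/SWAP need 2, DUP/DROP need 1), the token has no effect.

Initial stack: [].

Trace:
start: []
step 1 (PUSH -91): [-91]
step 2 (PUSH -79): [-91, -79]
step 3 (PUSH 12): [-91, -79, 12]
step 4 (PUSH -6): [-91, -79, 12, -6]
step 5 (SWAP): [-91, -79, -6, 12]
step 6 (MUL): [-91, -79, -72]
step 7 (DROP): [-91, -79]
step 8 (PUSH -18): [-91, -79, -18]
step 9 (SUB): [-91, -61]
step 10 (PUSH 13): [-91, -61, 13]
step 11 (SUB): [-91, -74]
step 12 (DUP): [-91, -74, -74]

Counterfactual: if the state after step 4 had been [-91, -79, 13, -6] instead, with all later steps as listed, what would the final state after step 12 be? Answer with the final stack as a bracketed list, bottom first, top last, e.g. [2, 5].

[-91, -74, -74]

state after step 4 := [-91, -79, 13, -6]
step 5 (SWAP): [-91, -79, -6, 13]
step 6 (MUL): [-91, -79, -78]
step 7 (DROP): [-91, -79]
step 8 (PUSH -18): [-91, -79, -18]
step 9 (SUB): [-91, -61]
step 10 (PUSH 13): [-91, -61, 13]
step 11 (SUB): [-91, -74]
step 12 (DUP): [-91, -74, -74]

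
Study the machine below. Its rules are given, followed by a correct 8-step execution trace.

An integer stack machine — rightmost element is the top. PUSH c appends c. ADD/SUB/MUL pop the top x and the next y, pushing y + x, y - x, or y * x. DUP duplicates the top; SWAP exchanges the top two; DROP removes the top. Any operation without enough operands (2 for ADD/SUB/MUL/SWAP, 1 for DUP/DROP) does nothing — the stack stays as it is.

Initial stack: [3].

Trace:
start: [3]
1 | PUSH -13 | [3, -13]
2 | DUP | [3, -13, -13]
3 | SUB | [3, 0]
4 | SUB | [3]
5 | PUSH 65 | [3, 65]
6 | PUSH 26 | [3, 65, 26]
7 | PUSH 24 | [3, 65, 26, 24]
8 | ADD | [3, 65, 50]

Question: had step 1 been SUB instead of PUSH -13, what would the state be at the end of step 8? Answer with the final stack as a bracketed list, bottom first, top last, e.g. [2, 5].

(re-executing from step 1 with the substitution; state before step 1: [3])
1 | SUB | [3]
2 | DUP | [3, 3]
3 | SUB | [0]
4 | SUB | [0]
5 | PUSH 65 | [0, 65]
6 | PUSH 26 | [0, 65, 26]
7 | PUSH 24 | [0, 65, 26, 24]
8 | ADD | [0, 65, 50]

[0, 65, 50]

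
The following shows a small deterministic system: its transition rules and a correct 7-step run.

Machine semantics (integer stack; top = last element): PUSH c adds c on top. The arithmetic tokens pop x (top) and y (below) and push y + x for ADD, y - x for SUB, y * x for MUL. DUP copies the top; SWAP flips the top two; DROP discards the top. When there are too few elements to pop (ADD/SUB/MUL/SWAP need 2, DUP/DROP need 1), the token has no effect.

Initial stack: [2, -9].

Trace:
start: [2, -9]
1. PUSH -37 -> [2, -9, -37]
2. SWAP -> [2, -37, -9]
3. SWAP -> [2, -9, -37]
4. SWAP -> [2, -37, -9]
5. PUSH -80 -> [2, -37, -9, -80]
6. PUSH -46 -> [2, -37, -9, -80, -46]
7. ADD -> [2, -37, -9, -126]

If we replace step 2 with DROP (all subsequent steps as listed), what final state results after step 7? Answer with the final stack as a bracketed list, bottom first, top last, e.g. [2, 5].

(re-executing from step 2 with the substitution; state before step 2: [2, -9, -37])
2. DROP -> [2, -9]
3. SWAP -> [-9, 2]
4. SWAP -> [2, -9]
5. PUSH -80 -> [2, -9, -80]
6. PUSH -46 -> [2, -9, -80, -46]
7. ADD -> [2, -9, -126]

[2, -9, -126]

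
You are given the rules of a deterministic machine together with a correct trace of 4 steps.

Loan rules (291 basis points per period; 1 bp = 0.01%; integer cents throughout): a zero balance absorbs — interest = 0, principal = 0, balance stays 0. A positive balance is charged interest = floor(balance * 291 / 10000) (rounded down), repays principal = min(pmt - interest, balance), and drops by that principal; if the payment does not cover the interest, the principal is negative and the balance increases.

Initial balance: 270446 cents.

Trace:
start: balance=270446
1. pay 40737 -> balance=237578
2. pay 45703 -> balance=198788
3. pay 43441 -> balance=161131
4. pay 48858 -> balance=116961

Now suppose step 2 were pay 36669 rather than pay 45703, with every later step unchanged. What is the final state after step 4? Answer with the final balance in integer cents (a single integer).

126529

(re-executing from step 2 with the substitution; state before step 2: balance=237578)
2. pay 36669 -> balance=207822
3. pay 43441 -> balance=170428
4. pay 48858 -> balance=126529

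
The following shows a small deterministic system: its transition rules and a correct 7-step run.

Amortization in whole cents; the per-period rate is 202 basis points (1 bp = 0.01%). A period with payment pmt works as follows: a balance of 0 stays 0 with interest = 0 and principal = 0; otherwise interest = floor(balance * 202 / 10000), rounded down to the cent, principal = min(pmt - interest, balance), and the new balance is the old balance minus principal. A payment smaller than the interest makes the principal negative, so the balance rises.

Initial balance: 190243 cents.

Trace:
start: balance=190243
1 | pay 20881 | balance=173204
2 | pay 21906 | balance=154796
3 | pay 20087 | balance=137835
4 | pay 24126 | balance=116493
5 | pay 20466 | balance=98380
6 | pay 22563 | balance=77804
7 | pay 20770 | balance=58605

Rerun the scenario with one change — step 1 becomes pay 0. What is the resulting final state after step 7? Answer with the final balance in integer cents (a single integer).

(re-executing from step 1 with the substitution; state before step 1: balance=190243)
1 | pay 0 | balance=194085
2 | pay 21906 | balance=176099
3 | pay 20087 | balance=159569
4 | pay 24126 | balance=138666
5 | pay 20466 | balance=121001
6 | pay 22563 | balance=100882
7 | pay 20770 | balance=82149

82149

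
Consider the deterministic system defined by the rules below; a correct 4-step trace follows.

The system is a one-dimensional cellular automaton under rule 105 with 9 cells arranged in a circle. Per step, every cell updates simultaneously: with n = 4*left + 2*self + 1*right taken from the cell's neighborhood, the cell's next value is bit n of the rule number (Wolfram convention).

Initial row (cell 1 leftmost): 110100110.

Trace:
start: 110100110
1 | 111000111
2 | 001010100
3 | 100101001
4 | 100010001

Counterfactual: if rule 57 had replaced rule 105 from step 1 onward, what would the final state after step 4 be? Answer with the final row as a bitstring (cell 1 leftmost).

010101101

(re-executing steps 1..4 under rule 57; state before step 1: 110100110)
1 | 101010101
2 | 010101011
3 | 101010110
4 | 010101101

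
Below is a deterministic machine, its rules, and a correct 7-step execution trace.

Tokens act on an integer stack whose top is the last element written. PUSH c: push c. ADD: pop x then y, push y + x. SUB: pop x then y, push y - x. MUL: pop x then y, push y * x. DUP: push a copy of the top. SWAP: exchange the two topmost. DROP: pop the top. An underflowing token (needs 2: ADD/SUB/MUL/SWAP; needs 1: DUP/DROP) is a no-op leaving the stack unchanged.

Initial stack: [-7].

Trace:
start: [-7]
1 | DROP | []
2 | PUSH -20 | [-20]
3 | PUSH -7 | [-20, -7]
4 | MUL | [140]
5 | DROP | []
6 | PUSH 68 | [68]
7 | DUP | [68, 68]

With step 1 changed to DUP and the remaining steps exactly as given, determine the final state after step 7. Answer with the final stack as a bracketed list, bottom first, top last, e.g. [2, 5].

(re-executing from step 1 with the substitution; state before step 1: [-7])
1 | DUP | [-7, -7]
2 | PUSH -20 | [-7, -7, -20]
3 | PUSH -7 | [-7, -7, -20, -7]
4 | MUL | [-7, -7, 140]
5 | DROP | [-7, -7]
6 | PUSH 68 | [-7, -7, 68]
7 | DUP | [-7, -7, 68, 68]

[-7, -7, 68, 68]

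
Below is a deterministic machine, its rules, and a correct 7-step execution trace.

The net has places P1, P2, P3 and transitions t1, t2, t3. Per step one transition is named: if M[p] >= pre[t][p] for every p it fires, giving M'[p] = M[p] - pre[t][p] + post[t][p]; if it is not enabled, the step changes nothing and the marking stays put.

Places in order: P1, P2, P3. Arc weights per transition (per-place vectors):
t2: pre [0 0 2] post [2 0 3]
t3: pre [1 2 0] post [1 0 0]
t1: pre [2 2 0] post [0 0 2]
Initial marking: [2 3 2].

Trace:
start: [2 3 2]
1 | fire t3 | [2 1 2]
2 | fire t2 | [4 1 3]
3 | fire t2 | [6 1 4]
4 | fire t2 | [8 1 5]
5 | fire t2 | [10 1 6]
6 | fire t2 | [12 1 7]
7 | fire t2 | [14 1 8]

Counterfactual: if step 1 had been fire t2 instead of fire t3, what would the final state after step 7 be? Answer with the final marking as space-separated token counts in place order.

(re-executing from step 1 with the substitution; state before step 1: [2 3 2])
1 | fire t2 | [4 3 3]
2 | fire t2 | [6 3 4]
3 | fire t2 | [8 3 5]
4 | fire t2 | [10 3 6]
5 | fire t2 | [12 3 7]
6 | fire t2 | [14 3 8]
7 | fire t2 | [16 3 9]

16 3 9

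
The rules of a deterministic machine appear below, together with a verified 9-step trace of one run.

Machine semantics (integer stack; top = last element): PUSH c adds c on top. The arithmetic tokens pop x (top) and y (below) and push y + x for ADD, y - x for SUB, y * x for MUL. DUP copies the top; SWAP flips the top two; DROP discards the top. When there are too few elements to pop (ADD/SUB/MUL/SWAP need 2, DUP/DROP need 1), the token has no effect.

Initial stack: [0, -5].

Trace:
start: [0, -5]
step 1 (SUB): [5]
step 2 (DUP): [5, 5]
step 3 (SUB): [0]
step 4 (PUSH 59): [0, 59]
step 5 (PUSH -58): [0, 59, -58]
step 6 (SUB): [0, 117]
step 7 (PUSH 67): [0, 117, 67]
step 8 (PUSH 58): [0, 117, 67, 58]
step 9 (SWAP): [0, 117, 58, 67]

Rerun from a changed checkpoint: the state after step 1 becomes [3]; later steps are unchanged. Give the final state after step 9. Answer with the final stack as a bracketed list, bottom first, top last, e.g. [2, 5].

[0, 117, 58, 67]

state after step 1 := [3]
step 2 (DUP): [3, 3]
step 3 (SUB): [0]
step 4 (PUSH 59): [0, 59]
step 5 (PUSH -58): [0, 59, -58]
step 6 (SUB): [0, 117]
step 7 (PUSH 67): [0, 117, 67]
step 8 (PUSH 58): [0, 117, 67, 58]
step 9 (SWAP): [0, 117, 58, 67]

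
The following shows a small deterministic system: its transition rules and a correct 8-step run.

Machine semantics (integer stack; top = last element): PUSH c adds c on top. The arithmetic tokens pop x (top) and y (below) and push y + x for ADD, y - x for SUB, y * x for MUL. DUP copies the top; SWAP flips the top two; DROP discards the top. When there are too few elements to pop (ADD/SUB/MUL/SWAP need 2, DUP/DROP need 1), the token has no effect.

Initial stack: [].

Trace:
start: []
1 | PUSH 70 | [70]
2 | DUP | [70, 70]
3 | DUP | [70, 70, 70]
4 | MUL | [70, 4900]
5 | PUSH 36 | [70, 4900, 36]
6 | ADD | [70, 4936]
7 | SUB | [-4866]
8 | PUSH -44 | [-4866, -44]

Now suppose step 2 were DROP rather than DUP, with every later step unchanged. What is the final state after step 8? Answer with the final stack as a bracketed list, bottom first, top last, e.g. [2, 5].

[36, -44]

(re-executing from step 2 with the substitution; state before step 2: [70])
2 | DROP | []
3 | DUP | []
4 | MUL | []
5 | PUSH 36 | [36]
6 | ADD | [36]
7 | SUB | [36]
8 | PUSH -44 | [36, -44]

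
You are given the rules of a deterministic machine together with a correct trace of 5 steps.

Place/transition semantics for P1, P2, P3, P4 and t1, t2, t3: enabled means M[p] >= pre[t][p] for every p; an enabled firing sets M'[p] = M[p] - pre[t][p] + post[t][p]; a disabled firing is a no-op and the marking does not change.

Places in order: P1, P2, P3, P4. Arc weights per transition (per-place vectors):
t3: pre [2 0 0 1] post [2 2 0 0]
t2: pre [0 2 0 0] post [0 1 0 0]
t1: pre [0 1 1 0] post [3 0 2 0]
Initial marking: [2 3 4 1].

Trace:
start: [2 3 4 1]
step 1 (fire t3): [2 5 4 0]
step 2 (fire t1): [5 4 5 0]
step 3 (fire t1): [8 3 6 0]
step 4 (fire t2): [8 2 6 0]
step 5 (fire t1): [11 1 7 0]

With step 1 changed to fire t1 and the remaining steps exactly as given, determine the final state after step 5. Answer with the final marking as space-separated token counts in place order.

(re-executing from step 1 with the substitution; state before step 1: [2 3 4 1])
step 1 (fire t1): [5 2 5 1]
step 2 (fire t1): [8 1 6 1]
step 3 (fire t1): [11 0 7 1]
step 4 (fire t2): [11 0 7 1]
step 5 (fire t1): [11 0 7 1]

11 0 7 1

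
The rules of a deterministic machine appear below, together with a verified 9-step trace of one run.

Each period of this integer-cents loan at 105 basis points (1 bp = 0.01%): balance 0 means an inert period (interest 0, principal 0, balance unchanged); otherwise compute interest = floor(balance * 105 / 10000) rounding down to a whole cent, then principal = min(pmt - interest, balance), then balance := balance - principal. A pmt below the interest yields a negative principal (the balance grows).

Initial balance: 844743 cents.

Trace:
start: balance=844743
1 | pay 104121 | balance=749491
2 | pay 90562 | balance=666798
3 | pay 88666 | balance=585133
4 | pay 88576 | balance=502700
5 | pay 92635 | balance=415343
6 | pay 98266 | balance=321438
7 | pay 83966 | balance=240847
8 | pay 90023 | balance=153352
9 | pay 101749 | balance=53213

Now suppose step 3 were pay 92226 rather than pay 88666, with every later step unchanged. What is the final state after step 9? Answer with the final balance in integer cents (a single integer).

(re-executing from step 3 with the substitution; state before step 3: balance=666798)
3 | pay 92226 | balance=581573
4 | pay 88576 | balance=499103
5 | pay 92635 | balance=411708
6 | pay 98266 | balance=317764
7 | pay 83966 | balance=237134
8 | pay 90023 | balance=149600
9 | pay 101749 | balance=49421

49421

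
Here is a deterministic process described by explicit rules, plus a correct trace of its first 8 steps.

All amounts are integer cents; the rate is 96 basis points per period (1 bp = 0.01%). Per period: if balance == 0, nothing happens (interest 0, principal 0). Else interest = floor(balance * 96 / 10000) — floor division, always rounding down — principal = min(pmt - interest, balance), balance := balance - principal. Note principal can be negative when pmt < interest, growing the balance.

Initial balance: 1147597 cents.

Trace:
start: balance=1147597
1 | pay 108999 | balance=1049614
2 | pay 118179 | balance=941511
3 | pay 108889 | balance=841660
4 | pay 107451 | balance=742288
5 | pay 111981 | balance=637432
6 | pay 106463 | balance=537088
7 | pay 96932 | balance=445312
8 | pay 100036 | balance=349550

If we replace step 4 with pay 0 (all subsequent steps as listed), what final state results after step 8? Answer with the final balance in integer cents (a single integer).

461187

(re-executing from step 4 with the substitution; state before step 4: balance=841660)
4 | pay 0 | balance=849739
5 | pay 111981 | balance=745915
6 | pay 106463 | balance=646612
7 | pay 96932 | balance=555887
8 | pay 100036 | balance=461187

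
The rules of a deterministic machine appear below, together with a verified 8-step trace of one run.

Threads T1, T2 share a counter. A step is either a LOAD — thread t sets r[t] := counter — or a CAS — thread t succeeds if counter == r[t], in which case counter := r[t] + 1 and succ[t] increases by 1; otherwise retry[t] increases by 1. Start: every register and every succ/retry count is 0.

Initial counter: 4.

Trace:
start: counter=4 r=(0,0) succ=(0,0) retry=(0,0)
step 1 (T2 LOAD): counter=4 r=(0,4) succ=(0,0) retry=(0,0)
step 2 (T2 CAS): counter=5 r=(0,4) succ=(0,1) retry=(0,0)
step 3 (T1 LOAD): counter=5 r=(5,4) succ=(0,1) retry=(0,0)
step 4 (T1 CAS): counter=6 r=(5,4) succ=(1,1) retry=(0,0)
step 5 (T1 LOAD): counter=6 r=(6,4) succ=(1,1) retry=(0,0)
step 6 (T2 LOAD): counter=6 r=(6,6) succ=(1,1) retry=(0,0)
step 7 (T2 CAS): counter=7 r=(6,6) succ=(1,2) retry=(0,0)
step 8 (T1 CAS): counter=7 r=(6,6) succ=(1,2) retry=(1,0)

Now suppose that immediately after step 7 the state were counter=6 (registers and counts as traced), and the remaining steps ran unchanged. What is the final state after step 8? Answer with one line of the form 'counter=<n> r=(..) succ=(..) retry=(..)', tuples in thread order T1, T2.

counter=7 r=(6,6) succ=(2,2) retry=(0,0)

state after step 7 := counter=6 r=(6,6) succ=(1,2) retry=(0,0)
step 8 (T1 CAS): counter=7 r=(6,6) succ=(2,2) retry=(0,0)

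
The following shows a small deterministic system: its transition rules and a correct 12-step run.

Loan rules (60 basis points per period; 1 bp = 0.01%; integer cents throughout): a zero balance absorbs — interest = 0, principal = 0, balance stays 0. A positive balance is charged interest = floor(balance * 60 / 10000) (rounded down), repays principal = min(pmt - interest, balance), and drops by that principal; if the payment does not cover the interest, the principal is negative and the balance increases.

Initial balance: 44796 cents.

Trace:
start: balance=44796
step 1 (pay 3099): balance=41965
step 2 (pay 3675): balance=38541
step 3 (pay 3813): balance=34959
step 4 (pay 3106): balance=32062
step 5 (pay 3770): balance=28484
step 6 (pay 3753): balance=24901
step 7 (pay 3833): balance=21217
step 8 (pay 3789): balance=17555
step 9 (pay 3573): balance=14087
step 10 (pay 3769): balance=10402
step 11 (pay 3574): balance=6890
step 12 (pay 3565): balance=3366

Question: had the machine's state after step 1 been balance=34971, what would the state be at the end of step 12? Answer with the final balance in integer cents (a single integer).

0

state after step 1 := balance=34971
step 2 (pay 3675): balance=31505
step 3 (pay 3813): balance=27881
step 4 (pay 3106): balance=24942
step 5 (pay 3770): balance=21321
step 6 (pay 3753): balance=17695
step 7 (pay 3833): balance=13968
step 8 (pay 3789): balance=10262
step 9 (pay 3573): balance=6750
step 10 (pay 3769): balance=3021
step 11 (pay 3574): balance=0
step 12 (pay 3565): balance=0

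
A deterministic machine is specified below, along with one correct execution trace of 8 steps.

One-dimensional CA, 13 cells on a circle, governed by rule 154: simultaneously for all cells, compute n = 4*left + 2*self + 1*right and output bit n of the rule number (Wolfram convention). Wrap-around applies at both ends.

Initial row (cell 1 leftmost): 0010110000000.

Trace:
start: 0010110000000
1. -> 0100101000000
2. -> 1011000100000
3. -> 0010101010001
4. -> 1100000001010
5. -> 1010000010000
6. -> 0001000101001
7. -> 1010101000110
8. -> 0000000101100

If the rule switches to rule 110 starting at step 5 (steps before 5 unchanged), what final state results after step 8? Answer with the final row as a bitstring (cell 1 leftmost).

1100011010001

(re-executing steps 5..8 under rule 110; state before step 5: 1100000001010)
5. -> 1100000011111
6. -> 0100000110000
7. -> 1100001110000
8. -> 1100011010001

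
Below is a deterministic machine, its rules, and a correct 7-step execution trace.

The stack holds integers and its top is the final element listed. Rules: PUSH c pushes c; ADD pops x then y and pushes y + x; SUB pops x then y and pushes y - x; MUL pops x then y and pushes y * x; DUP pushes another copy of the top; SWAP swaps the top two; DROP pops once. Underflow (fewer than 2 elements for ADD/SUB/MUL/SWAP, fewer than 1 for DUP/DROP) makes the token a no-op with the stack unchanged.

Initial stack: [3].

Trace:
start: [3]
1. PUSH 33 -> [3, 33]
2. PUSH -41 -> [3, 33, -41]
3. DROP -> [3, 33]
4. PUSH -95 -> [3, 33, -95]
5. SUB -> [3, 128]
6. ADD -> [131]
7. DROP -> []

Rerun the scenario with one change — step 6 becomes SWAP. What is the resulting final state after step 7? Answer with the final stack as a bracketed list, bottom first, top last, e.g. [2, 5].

(re-executing from step 6 with the substitution; state before step 6: [3, 128])
6. SWAP -> [128, 3]
7. DROP -> [128]

[128]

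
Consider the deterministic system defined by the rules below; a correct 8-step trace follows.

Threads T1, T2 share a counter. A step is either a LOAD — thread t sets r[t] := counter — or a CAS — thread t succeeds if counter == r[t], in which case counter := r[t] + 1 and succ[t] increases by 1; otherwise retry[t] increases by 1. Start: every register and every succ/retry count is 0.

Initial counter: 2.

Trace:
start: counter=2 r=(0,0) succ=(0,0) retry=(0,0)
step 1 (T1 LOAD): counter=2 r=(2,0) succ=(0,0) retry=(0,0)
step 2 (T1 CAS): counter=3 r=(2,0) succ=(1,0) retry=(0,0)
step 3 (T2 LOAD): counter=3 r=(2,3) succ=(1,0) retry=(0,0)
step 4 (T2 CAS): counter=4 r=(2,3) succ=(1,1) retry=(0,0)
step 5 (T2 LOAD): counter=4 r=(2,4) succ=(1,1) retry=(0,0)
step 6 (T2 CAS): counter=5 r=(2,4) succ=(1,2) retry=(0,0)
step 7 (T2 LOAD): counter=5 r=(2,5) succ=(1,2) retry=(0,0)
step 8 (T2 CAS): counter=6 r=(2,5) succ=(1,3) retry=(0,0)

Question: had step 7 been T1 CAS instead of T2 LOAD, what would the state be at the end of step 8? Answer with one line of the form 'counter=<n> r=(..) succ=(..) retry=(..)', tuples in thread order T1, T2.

counter=5 r=(2,4) succ=(1,2) retry=(1,1)

(re-executing from step 7 with the substitution; state before step 7: counter=5 r=(2,4) succ=(1,2) retry=(0,0))
step 7 (T1 CAS): counter=5 r=(2,4) succ=(1,2) retry=(1,0)
step 8 (T2 CAS): counter=5 r=(2,4) succ=(1,2) retry=(1,1)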